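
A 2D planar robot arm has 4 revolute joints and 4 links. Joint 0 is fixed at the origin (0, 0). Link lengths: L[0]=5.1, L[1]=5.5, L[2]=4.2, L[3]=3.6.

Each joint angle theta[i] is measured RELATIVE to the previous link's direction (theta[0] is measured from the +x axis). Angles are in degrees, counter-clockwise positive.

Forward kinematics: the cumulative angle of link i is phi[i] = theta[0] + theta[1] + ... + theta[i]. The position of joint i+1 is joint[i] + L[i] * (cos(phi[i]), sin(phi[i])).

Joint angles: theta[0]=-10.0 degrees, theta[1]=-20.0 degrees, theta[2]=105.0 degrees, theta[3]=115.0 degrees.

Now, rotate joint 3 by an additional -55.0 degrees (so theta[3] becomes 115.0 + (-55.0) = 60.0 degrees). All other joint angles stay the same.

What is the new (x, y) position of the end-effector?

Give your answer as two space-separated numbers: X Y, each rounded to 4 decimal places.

joint[0] = (0.0000, 0.0000)  (base)
link 0: phi[0] = -10 = -10 deg
  cos(-10 deg) = 0.9848, sin(-10 deg) = -0.1736
  joint[1] = (0.0000, 0.0000) + 5.1 * (0.9848, -0.1736) = (0.0000 + 5.0225, 0.0000 + -0.8856) = (5.0225, -0.8856)
link 1: phi[1] = -10 + -20 = -30 deg
  cos(-30 deg) = 0.8660, sin(-30 deg) = -0.5000
  joint[2] = (5.0225, -0.8856) + 5.5 * (0.8660, -0.5000) = (5.0225 + 4.7631, -0.8856 + -2.7500) = (9.7857, -3.6356)
link 2: phi[2] = -10 + -20 + 105 = 75 deg
  cos(75 deg) = 0.2588, sin(75 deg) = 0.9659
  joint[3] = (9.7857, -3.6356) + 4.2 * (0.2588, 0.9659) = (9.7857 + 1.0870, -3.6356 + 4.0569) = (10.8727, 0.4213)
link 3: phi[3] = -10 + -20 + 105 + 60 = 135 deg
  cos(135 deg) = -0.7071, sin(135 deg) = 0.7071
  joint[4] = (10.8727, 0.4213) + 3.6 * (-0.7071, 0.7071) = (10.8727 + -2.5456, 0.4213 + 2.5456) = (8.3271, 2.9669)
End effector: (8.3271, 2.9669)

Answer: 8.3271 2.9669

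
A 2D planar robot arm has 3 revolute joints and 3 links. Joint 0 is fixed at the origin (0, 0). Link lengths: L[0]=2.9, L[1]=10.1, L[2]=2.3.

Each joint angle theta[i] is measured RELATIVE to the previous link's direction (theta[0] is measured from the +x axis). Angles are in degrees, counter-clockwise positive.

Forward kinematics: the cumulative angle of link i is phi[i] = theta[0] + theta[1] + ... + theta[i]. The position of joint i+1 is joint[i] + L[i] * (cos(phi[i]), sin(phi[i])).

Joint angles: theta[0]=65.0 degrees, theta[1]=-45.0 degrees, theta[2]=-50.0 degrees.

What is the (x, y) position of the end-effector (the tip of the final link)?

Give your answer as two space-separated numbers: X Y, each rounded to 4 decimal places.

Answer: 12.7083 4.9327

Derivation:
joint[0] = (0.0000, 0.0000)  (base)
link 0: phi[0] = 65 = 65 deg
  cos(65 deg) = 0.4226, sin(65 deg) = 0.9063
  joint[1] = (0.0000, 0.0000) + 2.9 * (0.4226, 0.9063) = (0.0000 + 1.2256, 0.0000 + 2.6283) = (1.2256, 2.6283)
link 1: phi[1] = 65 + -45 = 20 deg
  cos(20 deg) = 0.9397, sin(20 deg) = 0.3420
  joint[2] = (1.2256, 2.6283) + 10.1 * (0.9397, 0.3420) = (1.2256 + 9.4909, 2.6283 + 3.4544) = (10.7165, 6.0827)
link 2: phi[2] = 65 + -45 + -50 = -30 deg
  cos(-30 deg) = 0.8660, sin(-30 deg) = -0.5000
  joint[3] = (10.7165, 6.0827) + 2.3 * (0.8660, -0.5000) = (10.7165 + 1.9919, 6.0827 + -1.1500) = (12.7083, 4.9327)
End effector: (12.7083, 4.9327)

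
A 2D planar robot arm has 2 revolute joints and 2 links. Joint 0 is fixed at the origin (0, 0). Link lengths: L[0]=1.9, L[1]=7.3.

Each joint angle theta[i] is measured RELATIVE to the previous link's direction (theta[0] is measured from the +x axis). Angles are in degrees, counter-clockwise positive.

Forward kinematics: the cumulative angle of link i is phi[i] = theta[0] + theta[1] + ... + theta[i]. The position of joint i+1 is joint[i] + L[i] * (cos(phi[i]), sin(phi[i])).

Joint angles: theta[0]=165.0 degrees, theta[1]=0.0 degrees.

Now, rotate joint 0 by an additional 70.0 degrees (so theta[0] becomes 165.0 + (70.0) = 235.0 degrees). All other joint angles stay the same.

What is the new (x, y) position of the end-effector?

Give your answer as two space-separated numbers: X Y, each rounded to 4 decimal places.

joint[0] = (0.0000, 0.0000)  (base)
link 0: phi[0] = 235 = 235 deg
  cos(235 deg) = -0.5736, sin(235 deg) = -0.8192
  joint[1] = (0.0000, 0.0000) + 1.9 * (-0.5736, -0.8192) = (0.0000 + -1.0898, 0.0000 + -1.5564) = (-1.0898, -1.5564)
link 1: phi[1] = 235 + 0 = 235 deg
  cos(235 deg) = -0.5736, sin(235 deg) = -0.8192
  joint[2] = (-1.0898, -1.5564) + 7.3 * (-0.5736, -0.8192) = (-1.0898 + -4.1871, -1.5564 + -5.9798) = (-5.2769, -7.5362)
End effector: (-5.2769, -7.5362)

Answer: -5.2769 -7.5362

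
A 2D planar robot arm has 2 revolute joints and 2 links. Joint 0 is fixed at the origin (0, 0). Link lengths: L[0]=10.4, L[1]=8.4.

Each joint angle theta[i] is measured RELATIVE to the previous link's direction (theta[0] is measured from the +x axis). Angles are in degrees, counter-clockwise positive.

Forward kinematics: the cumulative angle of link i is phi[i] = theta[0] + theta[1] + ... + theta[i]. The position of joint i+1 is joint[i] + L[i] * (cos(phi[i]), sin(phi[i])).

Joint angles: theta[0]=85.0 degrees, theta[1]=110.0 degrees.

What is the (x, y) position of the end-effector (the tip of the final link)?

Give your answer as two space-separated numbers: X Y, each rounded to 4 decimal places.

joint[0] = (0.0000, 0.0000)  (base)
link 0: phi[0] = 85 = 85 deg
  cos(85 deg) = 0.0872, sin(85 deg) = 0.9962
  joint[1] = (0.0000, 0.0000) + 10.4 * (0.0872, 0.9962) = (0.0000 + 0.9064, 0.0000 + 10.3604) = (0.9064, 10.3604)
link 1: phi[1] = 85 + 110 = 195 deg
  cos(195 deg) = -0.9659, sin(195 deg) = -0.2588
  joint[2] = (0.9064, 10.3604) + 8.4 * (-0.9659, -0.2588) = (0.9064 + -8.1138, 10.3604 + -2.1741) = (-7.2074, 8.1863)
End effector: (-7.2074, 8.1863)

Answer: -7.2074 8.1863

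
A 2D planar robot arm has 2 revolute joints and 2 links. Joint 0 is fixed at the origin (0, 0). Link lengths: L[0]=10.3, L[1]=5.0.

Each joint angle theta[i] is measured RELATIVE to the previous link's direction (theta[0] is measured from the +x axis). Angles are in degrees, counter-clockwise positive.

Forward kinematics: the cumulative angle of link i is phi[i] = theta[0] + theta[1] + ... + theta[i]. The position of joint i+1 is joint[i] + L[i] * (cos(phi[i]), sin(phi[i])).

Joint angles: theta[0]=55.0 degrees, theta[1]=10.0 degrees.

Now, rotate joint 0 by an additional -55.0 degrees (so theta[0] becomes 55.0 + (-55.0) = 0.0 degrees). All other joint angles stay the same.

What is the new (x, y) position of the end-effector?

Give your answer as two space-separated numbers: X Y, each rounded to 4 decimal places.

joint[0] = (0.0000, 0.0000)  (base)
link 0: phi[0] = 0 = 0 deg
  cos(0 deg) = 1.0000, sin(0 deg) = 0.0000
  joint[1] = (0.0000, 0.0000) + 10.3 * (1.0000, 0.0000) = (0.0000 + 10.3000, 0.0000 + 0.0000) = (10.3000, 0.0000)
link 1: phi[1] = 0 + 10 = 10 deg
  cos(10 deg) = 0.9848, sin(10 deg) = 0.1736
  joint[2] = (10.3000, 0.0000) + 5 * (0.9848, 0.1736) = (10.3000 + 4.9240, 0.0000 + 0.8682) = (15.2240, 0.8682)
End effector: (15.2240, 0.8682)

Answer: 15.2240 0.8682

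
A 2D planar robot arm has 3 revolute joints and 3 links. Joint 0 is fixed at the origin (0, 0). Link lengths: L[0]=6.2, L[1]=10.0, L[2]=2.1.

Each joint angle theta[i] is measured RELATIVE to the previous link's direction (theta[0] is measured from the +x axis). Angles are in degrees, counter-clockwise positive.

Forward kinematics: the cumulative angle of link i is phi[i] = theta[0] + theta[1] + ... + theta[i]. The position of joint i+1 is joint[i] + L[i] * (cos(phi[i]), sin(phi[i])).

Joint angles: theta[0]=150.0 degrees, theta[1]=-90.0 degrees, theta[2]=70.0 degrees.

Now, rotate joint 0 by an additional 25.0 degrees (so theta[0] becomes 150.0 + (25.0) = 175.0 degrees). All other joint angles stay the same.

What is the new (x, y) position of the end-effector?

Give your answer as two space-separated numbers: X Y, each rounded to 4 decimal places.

joint[0] = (0.0000, 0.0000)  (base)
link 0: phi[0] = 175 = 175 deg
  cos(175 deg) = -0.9962, sin(175 deg) = 0.0872
  joint[1] = (0.0000, 0.0000) + 6.2 * (-0.9962, 0.0872) = (0.0000 + -6.1764, 0.0000 + 0.5404) = (-6.1764, 0.5404)
link 1: phi[1] = 175 + -90 = 85 deg
  cos(85 deg) = 0.0872, sin(85 deg) = 0.9962
  joint[2] = (-6.1764, 0.5404) + 10 * (0.0872, 0.9962) = (-6.1764 + 0.8716, 0.5404 + 9.9619) = (-5.3048, 10.5023)
link 2: phi[2] = 175 + -90 + 70 = 155 deg
  cos(155 deg) = -0.9063, sin(155 deg) = 0.4226
  joint[3] = (-5.3048, 10.5023) + 2.1 * (-0.9063, 0.4226) = (-5.3048 + -1.9032, 10.5023 + 0.8875) = (-7.2081, 11.3898)
End effector: (-7.2081, 11.3898)

Answer: -7.2081 11.3898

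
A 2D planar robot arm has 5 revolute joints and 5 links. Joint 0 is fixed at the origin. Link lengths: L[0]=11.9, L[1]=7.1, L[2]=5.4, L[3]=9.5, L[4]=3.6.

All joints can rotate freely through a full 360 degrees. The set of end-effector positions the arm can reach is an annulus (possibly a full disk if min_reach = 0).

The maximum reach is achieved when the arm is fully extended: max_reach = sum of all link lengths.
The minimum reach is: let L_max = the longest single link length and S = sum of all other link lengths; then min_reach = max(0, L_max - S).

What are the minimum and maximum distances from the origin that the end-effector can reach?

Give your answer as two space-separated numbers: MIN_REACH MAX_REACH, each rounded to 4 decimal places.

Link lengths: [11.9, 7.1, 5.4, 9.5, 3.6]
max_reach = 11.9 + 7.1 + 5.4 + 9.5 + 3.6 = 37.5
L_max = max([11.9, 7.1, 5.4, 9.5, 3.6]) = 11.9
S (sum of others) = 37.5 - 11.9 = 25.6
min_reach = max(0, 11.9 - 25.6) = max(0, -13.7) = 0

Answer: 0.0000 37.5000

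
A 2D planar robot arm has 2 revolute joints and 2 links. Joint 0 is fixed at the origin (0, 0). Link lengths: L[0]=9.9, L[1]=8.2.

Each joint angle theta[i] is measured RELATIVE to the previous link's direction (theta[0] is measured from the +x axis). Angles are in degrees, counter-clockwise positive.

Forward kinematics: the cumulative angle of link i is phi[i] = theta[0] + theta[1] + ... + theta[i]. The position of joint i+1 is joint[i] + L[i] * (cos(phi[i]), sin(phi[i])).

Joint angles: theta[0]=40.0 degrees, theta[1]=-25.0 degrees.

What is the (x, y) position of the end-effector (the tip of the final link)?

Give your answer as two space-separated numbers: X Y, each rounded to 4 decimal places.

joint[0] = (0.0000, 0.0000)  (base)
link 0: phi[0] = 40 = 40 deg
  cos(40 deg) = 0.7660, sin(40 deg) = 0.6428
  joint[1] = (0.0000, 0.0000) + 9.9 * (0.7660, 0.6428) = (0.0000 + 7.5838, 0.0000 + 6.3636) = (7.5838, 6.3636)
link 1: phi[1] = 40 + -25 = 15 deg
  cos(15 deg) = 0.9659, sin(15 deg) = 0.2588
  joint[2] = (7.5838, 6.3636) + 8.2 * (0.9659, 0.2588) = (7.5838 + 7.9206, 6.3636 + 2.1223) = (15.5044, 8.4859)
End effector: (15.5044, 8.4859)

Answer: 15.5044 8.4859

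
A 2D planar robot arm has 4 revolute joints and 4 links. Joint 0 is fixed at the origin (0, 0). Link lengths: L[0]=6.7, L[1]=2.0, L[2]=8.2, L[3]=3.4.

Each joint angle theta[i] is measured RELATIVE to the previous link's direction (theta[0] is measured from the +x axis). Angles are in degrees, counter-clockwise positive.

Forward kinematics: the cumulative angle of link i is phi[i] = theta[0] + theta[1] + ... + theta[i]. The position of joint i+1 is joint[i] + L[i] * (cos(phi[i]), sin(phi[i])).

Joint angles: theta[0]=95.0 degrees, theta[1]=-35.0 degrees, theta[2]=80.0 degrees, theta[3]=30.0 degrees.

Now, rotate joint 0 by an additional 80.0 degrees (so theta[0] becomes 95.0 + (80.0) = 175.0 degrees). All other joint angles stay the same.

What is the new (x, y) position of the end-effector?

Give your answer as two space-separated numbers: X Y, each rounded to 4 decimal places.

joint[0] = (0.0000, 0.0000)  (base)
link 0: phi[0] = 175 = 175 deg
  cos(175 deg) = -0.9962, sin(175 deg) = 0.0872
  joint[1] = (0.0000, 0.0000) + 6.7 * (-0.9962, 0.0872) = (0.0000 + -6.6745, 0.0000 + 0.5839) = (-6.6745, 0.5839)
link 1: phi[1] = 175 + -35 = 140 deg
  cos(140 deg) = -0.7660, sin(140 deg) = 0.6428
  joint[2] = (-6.6745, 0.5839) + 2 * (-0.7660, 0.6428) = (-6.6745 + -1.5321, 0.5839 + 1.2856) = (-8.2066, 1.8695)
link 2: phi[2] = 175 + -35 + 80 = 220 deg
  cos(220 deg) = -0.7660, sin(220 deg) = -0.6428
  joint[3] = (-8.2066, 1.8695) + 8.2 * (-0.7660, -0.6428) = (-8.2066 + -6.2816, 1.8695 + -5.2709) = (-14.4882, -3.4013)
link 3: phi[3] = 175 + -35 + 80 + 30 = 250 deg
  cos(250 deg) = -0.3420, sin(250 deg) = -0.9397
  joint[4] = (-14.4882, -3.4013) + 3.4 * (-0.3420, -0.9397) = (-14.4882 + -1.1629, -3.4013 + -3.1950) = (-15.6510, -6.5963)
End effector: (-15.6510, -6.5963)

Answer: -15.6510 -6.5963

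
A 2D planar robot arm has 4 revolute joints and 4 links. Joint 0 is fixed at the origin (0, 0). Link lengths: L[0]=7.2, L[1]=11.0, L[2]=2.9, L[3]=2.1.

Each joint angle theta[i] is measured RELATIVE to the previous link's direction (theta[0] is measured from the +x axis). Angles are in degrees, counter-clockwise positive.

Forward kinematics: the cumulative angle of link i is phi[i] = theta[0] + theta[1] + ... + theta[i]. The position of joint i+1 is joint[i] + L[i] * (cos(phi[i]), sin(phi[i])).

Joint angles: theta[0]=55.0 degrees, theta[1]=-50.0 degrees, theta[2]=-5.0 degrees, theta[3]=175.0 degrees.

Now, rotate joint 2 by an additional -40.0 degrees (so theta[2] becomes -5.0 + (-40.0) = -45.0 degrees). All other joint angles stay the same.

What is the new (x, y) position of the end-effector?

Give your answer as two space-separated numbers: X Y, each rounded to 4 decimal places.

Answer: 15.8245 6.4774

Derivation:
joint[0] = (0.0000, 0.0000)  (base)
link 0: phi[0] = 55 = 55 deg
  cos(55 deg) = 0.5736, sin(55 deg) = 0.8192
  joint[1] = (0.0000, 0.0000) + 7.2 * (0.5736, 0.8192) = (0.0000 + 4.1298, 0.0000 + 5.8979) = (4.1298, 5.8979)
link 1: phi[1] = 55 + -50 = 5 deg
  cos(5 deg) = 0.9962, sin(5 deg) = 0.0872
  joint[2] = (4.1298, 5.8979) + 11 * (0.9962, 0.0872) = (4.1298 + 10.9581, 5.8979 + 0.9587) = (15.0879, 6.8566)
link 2: phi[2] = 55 + -50 + -45 = -40 deg
  cos(-40 deg) = 0.7660, sin(-40 deg) = -0.6428
  joint[3] = (15.0879, 6.8566) + 2.9 * (0.7660, -0.6428) = (15.0879 + 2.2215, 6.8566 + -1.8641) = (17.3094, 4.9925)
link 3: phi[3] = 55 + -50 + -45 + 175 = 135 deg
  cos(135 deg) = -0.7071, sin(135 deg) = 0.7071
  joint[4] = (17.3094, 4.9925) + 2.1 * (-0.7071, 0.7071) = (17.3094 + -1.4849, 4.9925 + 1.4849) = (15.8245, 6.4774)
End effector: (15.8245, 6.4774)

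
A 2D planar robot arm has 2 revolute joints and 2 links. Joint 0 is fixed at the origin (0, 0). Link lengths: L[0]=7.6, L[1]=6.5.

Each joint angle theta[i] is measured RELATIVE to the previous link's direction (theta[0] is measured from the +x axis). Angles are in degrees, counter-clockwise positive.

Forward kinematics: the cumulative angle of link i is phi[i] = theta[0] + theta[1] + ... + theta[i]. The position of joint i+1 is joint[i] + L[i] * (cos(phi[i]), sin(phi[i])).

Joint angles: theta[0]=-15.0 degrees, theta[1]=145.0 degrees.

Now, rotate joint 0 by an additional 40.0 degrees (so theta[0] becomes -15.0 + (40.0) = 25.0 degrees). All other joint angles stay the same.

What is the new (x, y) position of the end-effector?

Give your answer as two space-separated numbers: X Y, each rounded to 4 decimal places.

joint[0] = (0.0000, 0.0000)  (base)
link 0: phi[0] = 25 = 25 deg
  cos(25 deg) = 0.9063, sin(25 deg) = 0.4226
  joint[1] = (0.0000, 0.0000) + 7.6 * (0.9063, 0.4226) = (0.0000 + 6.8879, 0.0000 + 3.2119) = (6.8879, 3.2119)
link 1: phi[1] = 25 + 145 = 170 deg
  cos(170 deg) = -0.9848, sin(170 deg) = 0.1736
  joint[2] = (6.8879, 3.2119) + 6.5 * (-0.9848, 0.1736) = (6.8879 + -6.4013, 3.2119 + 1.1287) = (0.4867, 4.3406)
End effector: (0.4867, 4.3406)

Answer: 0.4867 4.3406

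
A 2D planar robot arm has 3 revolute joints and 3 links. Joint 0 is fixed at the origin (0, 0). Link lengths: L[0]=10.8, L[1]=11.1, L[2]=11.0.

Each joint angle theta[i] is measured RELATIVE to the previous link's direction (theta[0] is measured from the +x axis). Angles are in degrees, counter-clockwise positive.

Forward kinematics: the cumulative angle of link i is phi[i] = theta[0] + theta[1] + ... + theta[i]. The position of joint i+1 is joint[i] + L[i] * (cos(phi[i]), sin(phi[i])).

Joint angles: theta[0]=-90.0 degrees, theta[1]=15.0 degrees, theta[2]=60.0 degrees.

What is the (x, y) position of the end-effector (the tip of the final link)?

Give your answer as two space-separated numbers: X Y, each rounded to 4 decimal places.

joint[0] = (0.0000, 0.0000)  (base)
link 0: phi[0] = -90 = -90 deg
  cos(-90 deg) = 0.0000, sin(-90 deg) = -1.0000
  joint[1] = (0.0000, 0.0000) + 10.8 * (0.0000, -1.0000) = (0.0000 + 0.0000, 0.0000 + -10.8000) = (0.0000, -10.8000)
link 1: phi[1] = -90 + 15 = -75 deg
  cos(-75 deg) = 0.2588, sin(-75 deg) = -0.9659
  joint[2] = (0.0000, -10.8000) + 11.1 * (0.2588, -0.9659) = (0.0000 + 2.8729, -10.8000 + -10.7218) = (2.8729, -21.5218)
link 2: phi[2] = -90 + 15 + 60 = -15 deg
  cos(-15 deg) = 0.9659, sin(-15 deg) = -0.2588
  joint[3] = (2.8729, -21.5218) + 11 * (0.9659, -0.2588) = (2.8729 + 10.6252, -21.5218 + -2.8470) = (13.4981, -24.3688)
End effector: (13.4981, -24.3688)

Answer: 13.4981 -24.3688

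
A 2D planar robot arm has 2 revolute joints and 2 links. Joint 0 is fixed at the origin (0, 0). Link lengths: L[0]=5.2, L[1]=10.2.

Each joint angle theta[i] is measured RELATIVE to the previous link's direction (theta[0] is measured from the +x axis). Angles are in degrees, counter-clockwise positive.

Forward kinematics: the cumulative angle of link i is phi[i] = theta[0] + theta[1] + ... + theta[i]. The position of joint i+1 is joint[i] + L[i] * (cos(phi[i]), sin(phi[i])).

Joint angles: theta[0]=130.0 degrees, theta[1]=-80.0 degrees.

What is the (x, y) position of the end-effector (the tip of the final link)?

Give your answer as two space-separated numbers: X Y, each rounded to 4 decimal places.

Answer: 3.2139 11.7971

Derivation:
joint[0] = (0.0000, 0.0000)  (base)
link 0: phi[0] = 130 = 130 deg
  cos(130 deg) = -0.6428, sin(130 deg) = 0.7660
  joint[1] = (0.0000, 0.0000) + 5.2 * (-0.6428, 0.7660) = (0.0000 + -3.3425, 0.0000 + 3.9834) = (-3.3425, 3.9834)
link 1: phi[1] = 130 + -80 = 50 deg
  cos(50 deg) = 0.6428, sin(50 deg) = 0.7660
  joint[2] = (-3.3425, 3.9834) + 10.2 * (0.6428, 0.7660) = (-3.3425 + 6.5564, 3.9834 + 7.8137) = (3.2139, 11.7971)
End effector: (3.2139, 11.7971)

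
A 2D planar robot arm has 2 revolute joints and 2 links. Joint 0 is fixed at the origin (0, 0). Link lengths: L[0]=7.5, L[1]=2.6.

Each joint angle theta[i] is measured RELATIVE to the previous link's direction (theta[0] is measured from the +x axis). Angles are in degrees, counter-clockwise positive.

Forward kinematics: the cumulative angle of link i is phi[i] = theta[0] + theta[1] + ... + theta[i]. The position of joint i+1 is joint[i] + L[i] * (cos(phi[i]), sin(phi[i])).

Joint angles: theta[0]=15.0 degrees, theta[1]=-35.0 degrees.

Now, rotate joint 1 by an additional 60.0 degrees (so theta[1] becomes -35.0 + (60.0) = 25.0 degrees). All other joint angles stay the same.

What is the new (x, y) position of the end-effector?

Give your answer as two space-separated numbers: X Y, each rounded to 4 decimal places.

Answer: 9.2362 3.6124

Derivation:
joint[0] = (0.0000, 0.0000)  (base)
link 0: phi[0] = 15 = 15 deg
  cos(15 deg) = 0.9659, sin(15 deg) = 0.2588
  joint[1] = (0.0000, 0.0000) + 7.5 * (0.9659, 0.2588) = (0.0000 + 7.2444, 0.0000 + 1.9411) = (7.2444, 1.9411)
link 1: phi[1] = 15 + 25 = 40 deg
  cos(40 deg) = 0.7660, sin(40 deg) = 0.6428
  joint[2] = (7.2444, 1.9411) + 2.6 * (0.7660, 0.6428) = (7.2444 + 1.9917, 1.9411 + 1.6712) = (9.2362, 3.6124)
End effector: (9.2362, 3.6124)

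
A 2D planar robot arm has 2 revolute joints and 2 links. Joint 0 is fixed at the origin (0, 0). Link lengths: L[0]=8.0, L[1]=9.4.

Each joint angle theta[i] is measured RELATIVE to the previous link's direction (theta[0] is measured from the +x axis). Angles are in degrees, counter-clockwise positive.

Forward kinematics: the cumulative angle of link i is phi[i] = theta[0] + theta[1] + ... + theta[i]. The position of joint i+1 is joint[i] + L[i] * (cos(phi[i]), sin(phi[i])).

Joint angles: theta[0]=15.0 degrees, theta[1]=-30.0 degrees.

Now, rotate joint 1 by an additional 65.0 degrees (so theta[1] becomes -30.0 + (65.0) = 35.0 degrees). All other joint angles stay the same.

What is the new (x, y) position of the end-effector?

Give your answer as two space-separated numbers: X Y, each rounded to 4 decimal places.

Answer: 13.7696 9.2714

Derivation:
joint[0] = (0.0000, 0.0000)  (base)
link 0: phi[0] = 15 = 15 deg
  cos(15 deg) = 0.9659, sin(15 deg) = 0.2588
  joint[1] = (0.0000, 0.0000) + 8 * (0.9659, 0.2588) = (0.0000 + 7.7274, 0.0000 + 2.0706) = (7.7274, 2.0706)
link 1: phi[1] = 15 + 35 = 50 deg
  cos(50 deg) = 0.6428, sin(50 deg) = 0.7660
  joint[2] = (7.7274, 2.0706) + 9.4 * (0.6428, 0.7660) = (7.7274 + 6.0422, 2.0706 + 7.2008) = (13.7696, 9.2714)
End effector: (13.7696, 9.2714)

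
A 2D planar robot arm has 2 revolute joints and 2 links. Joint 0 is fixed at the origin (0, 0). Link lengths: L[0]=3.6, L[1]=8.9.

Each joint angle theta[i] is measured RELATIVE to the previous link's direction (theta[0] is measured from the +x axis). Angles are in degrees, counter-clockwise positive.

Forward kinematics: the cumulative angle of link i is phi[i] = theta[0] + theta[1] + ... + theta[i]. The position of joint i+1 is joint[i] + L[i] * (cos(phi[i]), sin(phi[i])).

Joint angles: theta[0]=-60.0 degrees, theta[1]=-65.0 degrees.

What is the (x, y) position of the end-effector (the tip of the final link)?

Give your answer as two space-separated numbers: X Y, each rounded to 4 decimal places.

joint[0] = (0.0000, 0.0000)  (base)
link 0: phi[0] = -60 = -60 deg
  cos(-60 deg) = 0.5000, sin(-60 deg) = -0.8660
  joint[1] = (0.0000, 0.0000) + 3.6 * (0.5000, -0.8660) = (0.0000 + 1.8000, 0.0000 + -3.1177) = (1.8000, -3.1177)
link 1: phi[1] = -60 + -65 = -125 deg
  cos(-125 deg) = -0.5736, sin(-125 deg) = -0.8192
  joint[2] = (1.8000, -3.1177) + 8.9 * (-0.5736, -0.8192) = (1.8000 + -5.1048, -3.1177 + -7.2905) = (-3.3048, -10.4081)
End effector: (-3.3048, -10.4081)

Answer: -3.3048 -10.4081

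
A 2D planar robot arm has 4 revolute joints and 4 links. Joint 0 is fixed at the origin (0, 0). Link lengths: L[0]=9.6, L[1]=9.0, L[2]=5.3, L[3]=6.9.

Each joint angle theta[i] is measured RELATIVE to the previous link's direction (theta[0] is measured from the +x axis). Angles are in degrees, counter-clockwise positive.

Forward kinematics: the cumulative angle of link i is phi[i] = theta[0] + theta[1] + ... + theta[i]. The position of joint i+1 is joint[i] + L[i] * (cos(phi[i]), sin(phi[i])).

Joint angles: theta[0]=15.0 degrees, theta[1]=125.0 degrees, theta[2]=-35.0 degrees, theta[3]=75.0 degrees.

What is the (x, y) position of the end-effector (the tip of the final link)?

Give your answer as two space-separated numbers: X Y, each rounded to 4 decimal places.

Answer: -5.8933 13.3892

Derivation:
joint[0] = (0.0000, 0.0000)  (base)
link 0: phi[0] = 15 = 15 deg
  cos(15 deg) = 0.9659, sin(15 deg) = 0.2588
  joint[1] = (0.0000, 0.0000) + 9.6 * (0.9659, 0.2588) = (0.0000 + 9.2729, 0.0000 + 2.4847) = (9.2729, 2.4847)
link 1: phi[1] = 15 + 125 = 140 deg
  cos(140 deg) = -0.7660, sin(140 deg) = 0.6428
  joint[2] = (9.2729, 2.4847) + 9 * (-0.7660, 0.6428) = (9.2729 + -6.8944, 2.4847 + 5.7851) = (2.3785, 8.2698)
link 2: phi[2] = 15 + 125 + -35 = 105 deg
  cos(105 deg) = -0.2588, sin(105 deg) = 0.9659
  joint[3] = (2.3785, 8.2698) + 5.3 * (-0.2588, 0.9659) = (2.3785 + -1.3717, 8.2698 + 5.1194) = (1.0067, 13.3892)
link 3: phi[3] = 15 + 125 + -35 + 75 = 180 deg
  cos(180 deg) = -1.0000, sin(180 deg) = 0.0000
  joint[4] = (1.0067, 13.3892) + 6.9 * (-1.0000, 0.0000) = (1.0067 + -6.9000, 13.3892 + 0.0000) = (-5.8933, 13.3892)
End effector: (-5.8933, 13.3892)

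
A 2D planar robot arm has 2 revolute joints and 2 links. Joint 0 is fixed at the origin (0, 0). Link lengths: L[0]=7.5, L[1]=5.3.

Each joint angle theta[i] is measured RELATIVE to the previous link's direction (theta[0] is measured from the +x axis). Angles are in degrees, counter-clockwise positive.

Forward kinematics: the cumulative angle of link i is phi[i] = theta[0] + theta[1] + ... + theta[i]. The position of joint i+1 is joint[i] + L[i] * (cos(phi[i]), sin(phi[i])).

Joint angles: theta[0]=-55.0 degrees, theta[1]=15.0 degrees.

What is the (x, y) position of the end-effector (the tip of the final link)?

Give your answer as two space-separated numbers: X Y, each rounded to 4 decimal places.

joint[0] = (0.0000, 0.0000)  (base)
link 0: phi[0] = -55 = -55 deg
  cos(-55 deg) = 0.5736, sin(-55 deg) = -0.8192
  joint[1] = (0.0000, 0.0000) + 7.5 * (0.5736, -0.8192) = (0.0000 + 4.3018, 0.0000 + -6.1436) = (4.3018, -6.1436)
link 1: phi[1] = -55 + 15 = -40 deg
  cos(-40 deg) = 0.7660, sin(-40 deg) = -0.6428
  joint[2] = (4.3018, -6.1436) + 5.3 * (0.7660, -0.6428) = (4.3018 + 4.0600, -6.1436 + -3.4068) = (8.3619, -9.5504)
End effector: (8.3619, -9.5504)

Answer: 8.3619 -9.5504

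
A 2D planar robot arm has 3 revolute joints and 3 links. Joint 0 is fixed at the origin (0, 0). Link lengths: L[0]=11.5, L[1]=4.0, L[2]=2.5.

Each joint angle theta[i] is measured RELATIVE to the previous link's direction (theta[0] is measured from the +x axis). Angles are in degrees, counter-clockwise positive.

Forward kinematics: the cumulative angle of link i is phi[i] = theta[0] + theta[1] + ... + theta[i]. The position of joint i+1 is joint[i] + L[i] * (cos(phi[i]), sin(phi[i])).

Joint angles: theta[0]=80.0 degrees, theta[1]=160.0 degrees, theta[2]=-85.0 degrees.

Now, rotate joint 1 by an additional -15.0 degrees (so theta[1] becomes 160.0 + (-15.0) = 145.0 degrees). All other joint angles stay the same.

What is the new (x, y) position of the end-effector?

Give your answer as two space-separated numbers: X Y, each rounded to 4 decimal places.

Answer: -2.7466 10.1038

Derivation:
joint[0] = (0.0000, 0.0000)  (base)
link 0: phi[0] = 80 = 80 deg
  cos(80 deg) = 0.1736, sin(80 deg) = 0.9848
  joint[1] = (0.0000, 0.0000) + 11.5 * (0.1736, 0.9848) = (0.0000 + 1.9970, 0.0000 + 11.3253) = (1.9970, 11.3253)
link 1: phi[1] = 80 + 145 = 225 deg
  cos(225 deg) = -0.7071, sin(225 deg) = -0.7071
  joint[2] = (1.9970, 11.3253) + 4 * (-0.7071, -0.7071) = (1.9970 + -2.8284, 11.3253 + -2.8284) = (-0.8315, 8.4969)
link 2: phi[2] = 80 + 145 + -85 = 140 deg
  cos(140 deg) = -0.7660, sin(140 deg) = 0.6428
  joint[3] = (-0.8315, 8.4969) + 2.5 * (-0.7660, 0.6428) = (-0.8315 + -1.9151, 8.4969 + 1.6070) = (-2.7466, 10.1038)
End effector: (-2.7466, 10.1038)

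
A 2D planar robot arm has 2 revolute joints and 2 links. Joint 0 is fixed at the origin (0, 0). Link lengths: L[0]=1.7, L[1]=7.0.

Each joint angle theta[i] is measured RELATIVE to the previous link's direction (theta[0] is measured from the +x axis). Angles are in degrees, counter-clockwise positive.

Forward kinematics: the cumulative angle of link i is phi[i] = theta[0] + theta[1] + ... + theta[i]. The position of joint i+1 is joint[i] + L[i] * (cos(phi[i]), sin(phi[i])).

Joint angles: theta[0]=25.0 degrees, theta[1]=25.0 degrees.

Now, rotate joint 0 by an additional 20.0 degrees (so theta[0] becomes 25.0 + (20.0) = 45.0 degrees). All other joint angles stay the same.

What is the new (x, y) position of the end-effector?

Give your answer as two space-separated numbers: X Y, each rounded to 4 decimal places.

Answer: 3.5962 7.7799

Derivation:
joint[0] = (0.0000, 0.0000)  (base)
link 0: phi[0] = 45 = 45 deg
  cos(45 deg) = 0.7071, sin(45 deg) = 0.7071
  joint[1] = (0.0000, 0.0000) + 1.7 * (0.7071, 0.7071) = (0.0000 + 1.2021, 0.0000 + 1.2021) = (1.2021, 1.2021)
link 1: phi[1] = 45 + 25 = 70 deg
  cos(70 deg) = 0.3420, sin(70 deg) = 0.9397
  joint[2] = (1.2021, 1.2021) + 7 * (0.3420, 0.9397) = (1.2021 + 2.3941, 1.2021 + 6.5778) = (3.5962, 7.7799)
End effector: (3.5962, 7.7799)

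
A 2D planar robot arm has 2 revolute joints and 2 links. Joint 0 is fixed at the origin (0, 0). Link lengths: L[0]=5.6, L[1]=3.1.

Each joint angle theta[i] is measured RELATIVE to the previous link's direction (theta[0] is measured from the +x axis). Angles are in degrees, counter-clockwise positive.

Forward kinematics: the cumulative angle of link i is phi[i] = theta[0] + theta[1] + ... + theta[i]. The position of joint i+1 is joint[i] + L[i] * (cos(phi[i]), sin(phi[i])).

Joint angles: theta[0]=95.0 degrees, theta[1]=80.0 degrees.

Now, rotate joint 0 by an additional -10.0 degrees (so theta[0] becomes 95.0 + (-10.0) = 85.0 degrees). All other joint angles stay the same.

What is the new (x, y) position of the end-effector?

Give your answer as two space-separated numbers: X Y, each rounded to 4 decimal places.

joint[0] = (0.0000, 0.0000)  (base)
link 0: phi[0] = 85 = 85 deg
  cos(85 deg) = 0.0872, sin(85 deg) = 0.9962
  joint[1] = (0.0000, 0.0000) + 5.6 * (0.0872, 0.9962) = (0.0000 + 0.4881, 0.0000 + 5.5787) = (0.4881, 5.5787)
link 1: phi[1] = 85 + 80 = 165 deg
  cos(165 deg) = -0.9659, sin(165 deg) = 0.2588
  joint[2] = (0.4881, 5.5787) + 3.1 * (-0.9659, 0.2588) = (0.4881 + -2.9944, 5.5787 + 0.8023) = (-2.5063, 6.3810)
End effector: (-2.5063, 6.3810)

Answer: -2.5063 6.3810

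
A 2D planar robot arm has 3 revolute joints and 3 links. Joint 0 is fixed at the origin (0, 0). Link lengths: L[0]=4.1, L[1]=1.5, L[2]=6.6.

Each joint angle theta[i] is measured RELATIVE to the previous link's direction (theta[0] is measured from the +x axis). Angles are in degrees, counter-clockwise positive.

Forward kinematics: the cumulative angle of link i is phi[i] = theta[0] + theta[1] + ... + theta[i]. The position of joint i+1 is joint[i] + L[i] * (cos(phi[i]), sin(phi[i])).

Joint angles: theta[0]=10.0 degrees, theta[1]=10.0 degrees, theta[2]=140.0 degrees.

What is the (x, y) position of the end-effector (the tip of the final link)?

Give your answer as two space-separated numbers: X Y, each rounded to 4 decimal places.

Answer: -0.7547 3.4823

Derivation:
joint[0] = (0.0000, 0.0000)  (base)
link 0: phi[0] = 10 = 10 deg
  cos(10 deg) = 0.9848, sin(10 deg) = 0.1736
  joint[1] = (0.0000, 0.0000) + 4.1 * (0.9848, 0.1736) = (0.0000 + 4.0377, 0.0000 + 0.7120) = (4.0377, 0.7120)
link 1: phi[1] = 10 + 10 = 20 deg
  cos(20 deg) = 0.9397, sin(20 deg) = 0.3420
  joint[2] = (4.0377, 0.7120) + 1.5 * (0.9397, 0.3420) = (4.0377 + 1.4095, 0.7120 + 0.5130) = (5.4473, 1.2250)
link 2: phi[2] = 10 + 10 + 140 = 160 deg
  cos(160 deg) = -0.9397, sin(160 deg) = 0.3420
  joint[3] = (5.4473, 1.2250) + 6.6 * (-0.9397, 0.3420) = (5.4473 + -6.2020, 1.2250 + 2.2573) = (-0.7547, 3.4823)
End effector: (-0.7547, 3.4823)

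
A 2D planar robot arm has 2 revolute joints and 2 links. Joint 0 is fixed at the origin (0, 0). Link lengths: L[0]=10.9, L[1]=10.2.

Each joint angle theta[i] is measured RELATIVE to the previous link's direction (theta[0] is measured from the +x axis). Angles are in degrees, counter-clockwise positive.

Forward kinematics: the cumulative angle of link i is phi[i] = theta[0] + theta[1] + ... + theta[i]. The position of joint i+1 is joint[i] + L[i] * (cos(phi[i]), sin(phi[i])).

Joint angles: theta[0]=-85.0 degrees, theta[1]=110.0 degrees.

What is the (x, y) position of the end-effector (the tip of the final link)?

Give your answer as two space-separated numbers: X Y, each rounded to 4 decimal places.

Answer: 10.1943 -6.5478

Derivation:
joint[0] = (0.0000, 0.0000)  (base)
link 0: phi[0] = -85 = -85 deg
  cos(-85 deg) = 0.0872, sin(-85 deg) = -0.9962
  joint[1] = (0.0000, 0.0000) + 10.9 * (0.0872, -0.9962) = (0.0000 + 0.9500, 0.0000 + -10.8585) = (0.9500, -10.8585)
link 1: phi[1] = -85 + 110 = 25 deg
  cos(25 deg) = 0.9063, sin(25 deg) = 0.4226
  joint[2] = (0.9500, -10.8585) + 10.2 * (0.9063, 0.4226) = (0.9500 + 9.2443, -10.8585 + 4.3107) = (10.1943, -6.5478)
End effector: (10.1943, -6.5478)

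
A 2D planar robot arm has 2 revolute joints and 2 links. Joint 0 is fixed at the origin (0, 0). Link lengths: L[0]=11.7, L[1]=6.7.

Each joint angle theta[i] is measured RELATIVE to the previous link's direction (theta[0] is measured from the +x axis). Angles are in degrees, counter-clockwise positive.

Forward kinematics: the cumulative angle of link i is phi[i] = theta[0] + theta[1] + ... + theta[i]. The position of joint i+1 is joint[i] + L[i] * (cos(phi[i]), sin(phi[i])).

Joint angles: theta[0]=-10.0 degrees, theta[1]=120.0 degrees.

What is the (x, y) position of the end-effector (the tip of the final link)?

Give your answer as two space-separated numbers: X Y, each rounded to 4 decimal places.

Answer: 9.2307 4.2643

Derivation:
joint[0] = (0.0000, 0.0000)  (base)
link 0: phi[0] = -10 = -10 deg
  cos(-10 deg) = 0.9848, sin(-10 deg) = -0.1736
  joint[1] = (0.0000, 0.0000) + 11.7 * (0.9848, -0.1736) = (0.0000 + 11.5223, 0.0000 + -2.0317) = (11.5223, -2.0317)
link 1: phi[1] = -10 + 120 = 110 deg
  cos(110 deg) = -0.3420, sin(110 deg) = 0.9397
  joint[2] = (11.5223, -2.0317) + 6.7 * (-0.3420, 0.9397) = (11.5223 + -2.2915, -2.0317 + 6.2959) = (9.2307, 4.2643)
End effector: (9.2307, 4.2643)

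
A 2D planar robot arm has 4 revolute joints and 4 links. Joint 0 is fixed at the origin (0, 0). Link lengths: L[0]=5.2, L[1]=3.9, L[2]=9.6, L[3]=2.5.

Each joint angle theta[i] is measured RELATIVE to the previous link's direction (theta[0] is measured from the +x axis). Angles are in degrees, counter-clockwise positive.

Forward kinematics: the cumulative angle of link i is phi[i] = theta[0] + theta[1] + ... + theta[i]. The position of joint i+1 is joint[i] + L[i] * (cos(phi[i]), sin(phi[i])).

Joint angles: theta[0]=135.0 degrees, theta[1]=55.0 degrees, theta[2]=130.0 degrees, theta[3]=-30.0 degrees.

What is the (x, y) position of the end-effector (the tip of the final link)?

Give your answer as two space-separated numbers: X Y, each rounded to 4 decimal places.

Answer: 0.6914 -5.5203

Derivation:
joint[0] = (0.0000, 0.0000)  (base)
link 0: phi[0] = 135 = 135 deg
  cos(135 deg) = -0.7071, sin(135 deg) = 0.7071
  joint[1] = (0.0000, 0.0000) + 5.2 * (-0.7071, 0.7071) = (0.0000 + -3.6770, 0.0000 + 3.6770) = (-3.6770, 3.6770)
link 1: phi[1] = 135 + 55 = 190 deg
  cos(190 deg) = -0.9848, sin(190 deg) = -0.1736
  joint[2] = (-3.6770, 3.6770) + 3.9 * (-0.9848, -0.1736) = (-3.6770 + -3.8408, 3.6770 + -0.6772) = (-7.5177, 2.9997)
link 2: phi[2] = 135 + 55 + 130 = 320 deg
  cos(320 deg) = 0.7660, sin(320 deg) = -0.6428
  joint[3] = (-7.5177, 2.9997) + 9.6 * (0.7660, -0.6428) = (-7.5177 + 7.3540, 2.9997 + -6.1708) = (-0.1637, -3.1710)
link 3: phi[3] = 135 + 55 + 130 + -30 = 290 deg
  cos(290 deg) = 0.3420, sin(290 deg) = -0.9397
  joint[4] = (-0.1637, -3.1710) + 2.5 * (0.3420, -0.9397) = (-0.1637 + 0.8551, -3.1710 + -2.3492) = (0.6914, -5.5203)
End effector: (0.6914, -5.5203)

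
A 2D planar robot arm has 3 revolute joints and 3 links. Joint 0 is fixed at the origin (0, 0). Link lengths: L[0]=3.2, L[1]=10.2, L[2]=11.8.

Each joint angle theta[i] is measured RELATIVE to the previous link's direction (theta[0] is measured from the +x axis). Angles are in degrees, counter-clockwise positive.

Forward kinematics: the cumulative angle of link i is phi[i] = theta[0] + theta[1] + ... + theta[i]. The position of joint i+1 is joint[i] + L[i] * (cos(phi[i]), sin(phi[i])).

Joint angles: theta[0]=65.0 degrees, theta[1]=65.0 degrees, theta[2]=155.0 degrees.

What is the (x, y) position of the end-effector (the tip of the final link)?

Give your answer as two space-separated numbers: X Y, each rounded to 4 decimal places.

Answer: -2.1500 -0.6841

Derivation:
joint[0] = (0.0000, 0.0000)  (base)
link 0: phi[0] = 65 = 65 deg
  cos(65 deg) = 0.4226, sin(65 deg) = 0.9063
  joint[1] = (0.0000, 0.0000) + 3.2 * (0.4226, 0.9063) = (0.0000 + 1.3524, 0.0000 + 2.9002) = (1.3524, 2.9002)
link 1: phi[1] = 65 + 65 = 130 deg
  cos(130 deg) = -0.6428, sin(130 deg) = 0.7660
  joint[2] = (1.3524, 2.9002) + 10.2 * (-0.6428, 0.7660) = (1.3524 + -6.5564, 2.9002 + 7.8137) = (-5.2041, 10.7138)
link 2: phi[2] = 65 + 65 + 155 = 285 deg
  cos(285 deg) = 0.2588, sin(285 deg) = -0.9659
  joint[3] = (-5.2041, 10.7138) + 11.8 * (0.2588, -0.9659) = (-5.2041 + 3.0541, 10.7138 + -11.3979) = (-2.1500, -0.6841)
End effector: (-2.1500, -0.6841)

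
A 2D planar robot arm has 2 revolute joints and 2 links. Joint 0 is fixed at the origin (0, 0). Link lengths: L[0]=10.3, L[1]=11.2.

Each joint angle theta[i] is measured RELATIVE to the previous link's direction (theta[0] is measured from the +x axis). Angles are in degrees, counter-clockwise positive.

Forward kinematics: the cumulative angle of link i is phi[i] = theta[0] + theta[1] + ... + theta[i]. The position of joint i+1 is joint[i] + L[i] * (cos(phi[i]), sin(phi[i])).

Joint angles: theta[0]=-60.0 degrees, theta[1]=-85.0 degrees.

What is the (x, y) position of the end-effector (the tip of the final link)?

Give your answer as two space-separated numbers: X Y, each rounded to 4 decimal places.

Answer: -4.0245 -15.3441

Derivation:
joint[0] = (0.0000, 0.0000)  (base)
link 0: phi[0] = -60 = -60 deg
  cos(-60 deg) = 0.5000, sin(-60 deg) = -0.8660
  joint[1] = (0.0000, 0.0000) + 10.3 * (0.5000, -0.8660) = (0.0000 + 5.1500, 0.0000 + -8.9201) = (5.1500, -8.9201)
link 1: phi[1] = -60 + -85 = -145 deg
  cos(-145 deg) = -0.8192, sin(-145 deg) = -0.5736
  joint[2] = (5.1500, -8.9201) + 11.2 * (-0.8192, -0.5736) = (5.1500 + -9.1745, -8.9201 + -6.4241) = (-4.0245, -15.3441)
End effector: (-4.0245, -15.3441)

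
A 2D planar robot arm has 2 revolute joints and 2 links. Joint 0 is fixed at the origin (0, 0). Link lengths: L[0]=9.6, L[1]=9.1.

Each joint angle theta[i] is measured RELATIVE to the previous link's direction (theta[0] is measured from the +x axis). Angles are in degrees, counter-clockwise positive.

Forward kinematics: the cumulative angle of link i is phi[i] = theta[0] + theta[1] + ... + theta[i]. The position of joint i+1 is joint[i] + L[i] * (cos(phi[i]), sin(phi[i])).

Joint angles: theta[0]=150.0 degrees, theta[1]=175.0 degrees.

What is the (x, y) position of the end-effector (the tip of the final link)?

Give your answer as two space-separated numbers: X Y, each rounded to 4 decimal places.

Answer: -0.8596 -0.4195

Derivation:
joint[0] = (0.0000, 0.0000)  (base)
link 0: phi[0] = 150 = 150 deg
  cos(150 deg) = -0.8660, sin(150 deg) = 0.5000
  joint[1] = (0.0000, 0.0000) + 9.6 * (-0.8660, 0.5000) = (0.0000 + -8.3138, 0.0000 + 4.8000) = (-8.3138, 4.8000)
link 1: phi[1] = 150 + 175 = 325 deg
  cos(325 deg) = 0.8192, sin(325 deg) = -0.5736
  joint[2] = (-8.3138, 4.8000) + 9.1 * (0.8192, -0.5736) = (-8.3138 + 7.4543, 4.8000 + -5.2195) = (-0.8596, -0.4195)
End effector: (-0.8596, -0.4195)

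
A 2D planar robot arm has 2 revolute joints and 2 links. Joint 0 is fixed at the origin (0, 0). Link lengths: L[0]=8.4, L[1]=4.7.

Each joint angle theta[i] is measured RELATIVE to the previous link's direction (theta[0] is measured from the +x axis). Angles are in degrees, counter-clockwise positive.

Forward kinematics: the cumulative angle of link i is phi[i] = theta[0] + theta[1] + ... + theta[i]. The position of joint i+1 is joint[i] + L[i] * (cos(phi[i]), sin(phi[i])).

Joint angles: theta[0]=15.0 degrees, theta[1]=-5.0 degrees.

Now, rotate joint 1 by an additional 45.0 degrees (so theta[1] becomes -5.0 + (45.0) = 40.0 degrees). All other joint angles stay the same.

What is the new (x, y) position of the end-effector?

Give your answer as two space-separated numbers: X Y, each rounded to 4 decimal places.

Answer: 10.8096 6.0241

Derivation:
joint[0] = (0.0000, 0.0000)  (base)
link 0: phi[0] = 15 = 15 deg
  cos(15 deg) = 0.9659, sin(15 deg) = 0.2588
  joint[1] = (0.0000, 0.0000) + 8.4 * (0.9659, 0.2588) = (0.0000 + 8.1138, 0.0000 + 2.1741) = (8.1138, 2.1741)
link 1: phi[1] = 15 + 40 = 55 deg
  cos(55 deg) = 0.5736, sin(55 deg) = 0.8192
  joint[2] = (8.1138, 2.1741) + 4.7 * (0.5736, 0.8192) = (8.1138 + 2.6958, 2.1741 + 3.8500) = (10.8096, 6.0241)
End effector: (10.8096, 6.0241)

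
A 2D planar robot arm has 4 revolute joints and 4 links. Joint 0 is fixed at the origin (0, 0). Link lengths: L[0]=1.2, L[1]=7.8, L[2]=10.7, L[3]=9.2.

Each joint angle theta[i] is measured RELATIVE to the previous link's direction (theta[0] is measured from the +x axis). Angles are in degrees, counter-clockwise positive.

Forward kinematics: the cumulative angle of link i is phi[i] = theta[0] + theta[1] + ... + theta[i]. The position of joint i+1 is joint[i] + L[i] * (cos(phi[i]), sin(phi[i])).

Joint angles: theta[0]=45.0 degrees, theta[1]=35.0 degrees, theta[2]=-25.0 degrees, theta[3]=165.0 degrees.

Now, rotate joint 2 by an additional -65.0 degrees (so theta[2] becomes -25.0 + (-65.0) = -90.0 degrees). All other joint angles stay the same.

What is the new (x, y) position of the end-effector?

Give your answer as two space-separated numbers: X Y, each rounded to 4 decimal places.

Answer: 4.4024 10.5601

Derivation:
joint[0] = (0.0000, 0.0000)  (base)
link 0: phi[0] = 45 = 45 deg
  cos(45 deg) = 0.7071, sin(45 deg) = 0.7071
  joint[1] = (0.0000, 0.0000) + 1.2 * (0.7071, 0.7071) = (0.0000 + 0.8485, 0.0000 + 0.8485) = (0.8485, 0.8485)
link 1: phi[1] = 45 + 35 = 80 deg
  cos(80 deg) = 0.1736, sin(80 deg) = 0.9848
  joint[2] = (0.8485, 0.8485) + 7.8 * (0.1736, 0.9848) = (0.8485 + 1.3545, 0.8485 + 7.6815) = (2.2030, 8.5300)
link 2: phi[2] = 45 + 35 + -90 = -10 deg
  cos(-10 deg) = 0.9848, sin(-10 deg) = -0.1736
  joint[3] = (2.2030, 8.5300) + 10.7 * (0.9848, -0.1736) = (2.2030 + 10.5374, 8.5300 + -1.8580) = (12.7404, 6.6720)
link 3: phi[3] = 45 + 35 + -90 + 165 = 155 deg
  cos(155 deg) = -0.9063, sin(155 deg) = 0.4226
  joint[4] = (12.7404, 6.6720) + 9.2 * (-0.9063, 0.4226) = (12.7404 + -8.3380, 6.6720 + 3.8881) = (4.4024, 10.5601)
End effector: (4.4024, 10.5601)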